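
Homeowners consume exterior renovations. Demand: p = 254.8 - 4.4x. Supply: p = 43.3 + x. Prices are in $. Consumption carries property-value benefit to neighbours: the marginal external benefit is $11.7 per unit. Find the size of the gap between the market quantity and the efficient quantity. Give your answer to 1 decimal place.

2.2 units

Market equilibrium (private): 43.3 + x = 254.8 - 4.4x → x_m = 39.1667.
Social marginal benefit = demand + MEB = 266.5 - 4.4x.
Set SMB = MC: 266.5 - 4.4x = 43.3 + x → x* = 41.3333.
Gap = |39.1667 − 41.3333| = 2.1666.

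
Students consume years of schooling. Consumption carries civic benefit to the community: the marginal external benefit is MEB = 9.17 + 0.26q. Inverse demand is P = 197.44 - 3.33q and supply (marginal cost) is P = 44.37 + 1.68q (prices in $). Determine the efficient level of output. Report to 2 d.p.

Social marginal benefit = demand + MEB = 206.61 - 3.07q.
Set SMB = MC: 206.61 - 3.07q = 44.37 + 1.68q → q* = 34.1558.

q* = 34.16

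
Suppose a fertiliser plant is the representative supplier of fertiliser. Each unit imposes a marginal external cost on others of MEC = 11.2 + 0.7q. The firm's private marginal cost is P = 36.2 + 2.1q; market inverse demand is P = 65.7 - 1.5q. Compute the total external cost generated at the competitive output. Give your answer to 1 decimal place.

Market equilibrium (private): 36.2 + 2.1q = 65.7 - 1.5q → q_m = 8.1944.
Total external cost = ∫₀^{q_m} (11.2 + 0.7q) dq = 11.2×8.1944 + ½×0.7×8.1944² = 115.2791.

115.3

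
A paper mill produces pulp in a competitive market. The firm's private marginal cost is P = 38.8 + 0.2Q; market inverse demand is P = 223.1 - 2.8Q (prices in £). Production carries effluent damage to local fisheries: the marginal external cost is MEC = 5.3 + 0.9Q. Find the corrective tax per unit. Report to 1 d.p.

Social marginal cost = private MC + MEC = 44.1 + 1.1Q.
Set SMC = demand: 44.1 + 1.1Q = 223.1 - 2.8Q → Q* = 45.8974.
The Pigouvian tax equals MEC at Q*: 5.3 + 0.9×45.8974 = 46.6077.

tax = £46.6 per unit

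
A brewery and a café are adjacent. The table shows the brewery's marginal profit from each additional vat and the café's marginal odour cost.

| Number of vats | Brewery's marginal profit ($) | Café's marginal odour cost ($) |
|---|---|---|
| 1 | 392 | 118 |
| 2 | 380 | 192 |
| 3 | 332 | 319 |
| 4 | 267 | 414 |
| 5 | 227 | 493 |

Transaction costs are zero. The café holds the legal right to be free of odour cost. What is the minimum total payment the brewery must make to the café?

Efficient level: marginal profit ≥ marginal odour cost through level 3, so k* = 3.
With the café holding the right, the brewery must at least compensate total damage at k*: 118 + 192 + 319 = 629.

$629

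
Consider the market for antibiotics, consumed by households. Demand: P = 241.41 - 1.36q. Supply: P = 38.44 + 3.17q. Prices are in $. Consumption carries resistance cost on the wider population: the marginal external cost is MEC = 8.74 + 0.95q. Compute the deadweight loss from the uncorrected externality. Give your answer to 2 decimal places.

Market equilibrium (private): 38.44 + 3.17q = 241.41 - 1.36q → q_m = 44.8057.
Social marginal benefit = demand − MEC = 232.67 - 2.31q.
Set SMB = MC: 232.67 - 2.31q = 38.44 + 3.17q → q* = 35.4434.
Between q* and q_m the wedge MC − SMB runs linearly from 0 to MEC(q_m), so the loss is a triangle.
DWL = ½ × 9.3623 × 51.3055 = 240.1687.

DWL = $240.17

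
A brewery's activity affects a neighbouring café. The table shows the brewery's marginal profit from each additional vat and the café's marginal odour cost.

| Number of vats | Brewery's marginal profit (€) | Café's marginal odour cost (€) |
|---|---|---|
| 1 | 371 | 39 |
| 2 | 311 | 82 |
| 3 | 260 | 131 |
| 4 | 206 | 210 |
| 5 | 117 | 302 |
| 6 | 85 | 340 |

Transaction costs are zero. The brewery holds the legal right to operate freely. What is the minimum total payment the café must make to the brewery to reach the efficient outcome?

Left alone the brewery would choose level 6 (marginal profit stays positive).
Efficient level: k* = 3 (marginal profit ≥ marginal odour cost through 3).
The café must at least cover the brewery's forgone profit from cutting 6→3: 206 + 117 + 85 = 408.

€408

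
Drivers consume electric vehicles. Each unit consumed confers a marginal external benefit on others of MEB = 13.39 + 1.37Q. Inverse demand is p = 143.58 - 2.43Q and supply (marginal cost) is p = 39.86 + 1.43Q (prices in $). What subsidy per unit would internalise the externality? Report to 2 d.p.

subsidy = $77.82 per unit

Social marginal benefit = demand + MEB = 156.97 - 1.06Q.
Set SMB = MC: 156.97 - 1.06Q = 39.86 + 1.43Q → Q* = 47.0321.
The Pigouvian subsidy equals MEB at Q*: 13.39 + 1.37×47.0321 = 77.8240.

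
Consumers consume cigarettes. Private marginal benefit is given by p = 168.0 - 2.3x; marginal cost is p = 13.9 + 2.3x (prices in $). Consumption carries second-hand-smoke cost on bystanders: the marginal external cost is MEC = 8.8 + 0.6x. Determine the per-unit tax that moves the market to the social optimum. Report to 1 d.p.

Social marginal benefit = demand − MEC = 159.2 - 2.9x.
Set SMB = MC: 159.2 - 2.9x = 13.9 + 2.3x → x* = 27.9423.
The Pigouvian tax equals MEC at x*: 8.8 + 0.6×27.9423 = 25.5654.

tax = $25.6 per unit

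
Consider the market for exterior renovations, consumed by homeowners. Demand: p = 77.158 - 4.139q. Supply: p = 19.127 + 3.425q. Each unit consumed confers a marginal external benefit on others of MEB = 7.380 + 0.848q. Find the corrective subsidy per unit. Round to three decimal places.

subsidy = 15.639 per unit

Social marginal benefit = demand + MEB = 84.538 - 3.291q.
Set SMB = MC: 84.538 - 3.291q = 19.127 + 3.425q → q* = 9.7396.
The Pigouvian subsidy equals MEB at q*: 7.380 + 0.848×9.7396 = 15.6392.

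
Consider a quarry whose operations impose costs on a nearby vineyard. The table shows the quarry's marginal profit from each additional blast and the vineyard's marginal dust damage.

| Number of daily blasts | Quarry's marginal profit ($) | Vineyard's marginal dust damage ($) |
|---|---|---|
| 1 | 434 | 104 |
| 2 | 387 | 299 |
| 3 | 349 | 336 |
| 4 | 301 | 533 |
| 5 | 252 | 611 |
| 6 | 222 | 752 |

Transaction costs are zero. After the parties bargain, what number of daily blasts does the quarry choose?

Bargaining reaches the level where marginal profit last exceeds marginal dust damage.
That holds through level 3 (349 ≥ 336) but not at 4 (301 < 533).

3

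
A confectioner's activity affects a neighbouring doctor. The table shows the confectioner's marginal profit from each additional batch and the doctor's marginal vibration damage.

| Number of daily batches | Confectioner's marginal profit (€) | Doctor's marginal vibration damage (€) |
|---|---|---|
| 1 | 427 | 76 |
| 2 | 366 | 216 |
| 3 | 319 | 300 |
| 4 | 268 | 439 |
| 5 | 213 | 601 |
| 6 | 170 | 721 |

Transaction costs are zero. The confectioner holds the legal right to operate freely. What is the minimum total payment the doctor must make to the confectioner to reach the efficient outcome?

Left alone the confectioner would choose level 6 (marginal profit stays positive).
Efficient level: k* = 3 (marginal profit ≥ marginal vibration damage through 3).
The doctor must at least cover the confectioner's forgone profit from cutting 6→3: 268 + 213 + 170 = 651.

€651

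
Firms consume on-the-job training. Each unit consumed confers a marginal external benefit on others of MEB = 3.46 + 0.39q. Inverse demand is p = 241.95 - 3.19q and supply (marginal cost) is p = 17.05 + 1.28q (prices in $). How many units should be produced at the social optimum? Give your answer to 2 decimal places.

Social marginal benefit = demand + MEB = 245.41 - 2.80q.
Set SMB = MC: 245.41 - 2.80q = 17.05 + 1.28q → q* = 55.9706.

q* = 55.97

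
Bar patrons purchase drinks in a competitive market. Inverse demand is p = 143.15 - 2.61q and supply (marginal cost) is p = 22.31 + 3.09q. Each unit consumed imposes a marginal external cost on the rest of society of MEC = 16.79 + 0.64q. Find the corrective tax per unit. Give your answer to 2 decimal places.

tax = 27.29 per unit

Social marginal benefit = demand − MEC = 126.36 - 3.25q.
Set SMB = MC: 126.36 - 3.25q = 22.31 + 3.09q → q* = 16.4117.
The Pigouvian tax equals MEC at q*: 16.79 + 0.64×16.4117 = 27.2935.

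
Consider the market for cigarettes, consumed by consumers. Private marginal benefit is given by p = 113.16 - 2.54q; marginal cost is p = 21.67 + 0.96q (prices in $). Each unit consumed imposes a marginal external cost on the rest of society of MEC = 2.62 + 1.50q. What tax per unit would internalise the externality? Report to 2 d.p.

Social marginal benefit = demand − MEC = 110.54 - 4.04q.
Set SMB = MC: 110.54 - 4.04q = 21.67 + 0.96q → q* = 17.7740.
The Pigouvian tax equals MEC at q*: 2.62 + 1.50×17.7740 = 29.2810.

tax = $29.28 per unit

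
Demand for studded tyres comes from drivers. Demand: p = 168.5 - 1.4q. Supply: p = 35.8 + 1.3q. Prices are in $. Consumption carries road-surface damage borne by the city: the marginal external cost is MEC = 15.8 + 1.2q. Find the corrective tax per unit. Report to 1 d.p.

Social marginal benefit = demand − MEC = 152.7 - 2.6q.
Set SMB = MC: 152.7 - 2.6q = 35.8 + 1.3q → q* = 29.9744.
The Pigouvian tax equals MEC at q*: 15.8 + 1.2×29.9744 = 51.7693.

tax = $51.8 per unit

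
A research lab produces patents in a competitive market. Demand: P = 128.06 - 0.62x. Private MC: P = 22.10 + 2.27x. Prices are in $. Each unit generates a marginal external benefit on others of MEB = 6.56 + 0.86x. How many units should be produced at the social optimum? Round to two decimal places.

x* = 55.43

Social marginal cost = private MC − MEB = 15.54 + 1.41x.
Set SMC = demand: 15.54 + 1.41x = 128.06 - 0.62x → x* = 55.4286.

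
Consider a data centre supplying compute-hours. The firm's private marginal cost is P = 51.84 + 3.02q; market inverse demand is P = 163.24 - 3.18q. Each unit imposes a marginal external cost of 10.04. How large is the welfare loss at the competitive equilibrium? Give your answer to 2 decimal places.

DWL = 8.13

Market equilibrium (private): 51.84 + 3.02q = 163.24 - 3.18q → q_m = 17.9677.
Social marginal cost = private MC + MEC = 61.88 + 3.02q.
Set SMC = demand: 61.88 + 3.02q = 163.24 - 3.18q → q* = 16.3484.
Height of the DWL triangle at q_m is SMC(q_m) − demand(q_m) = MEC(q_m) = 10.0400.
DWL = ½ × 1.6193 × 10.0400 = 8.1289.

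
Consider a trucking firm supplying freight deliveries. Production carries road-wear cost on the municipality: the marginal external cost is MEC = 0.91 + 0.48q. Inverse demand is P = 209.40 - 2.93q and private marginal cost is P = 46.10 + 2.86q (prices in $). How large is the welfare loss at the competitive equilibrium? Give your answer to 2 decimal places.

Market equilibrium (private): 46.10 + 2.86q = 209.40 - 2.93q → q_m = 28.2038.
Social marginal cost = private MC + MEC = 47.01 + 3.34q.
Set SMC = demand: 47.01 + 3.34q = 209.40 - 2.93q → q* = 25.8995.
The welfare-loss triangle has base |q_m − q*| and height MEC(q_m) (the vertical gap between SMC and demand is zero at q* and MEC at q_m).
DWL = ½ × 2.3043 × 14.4478 = 16.6460.

DWL = $16.65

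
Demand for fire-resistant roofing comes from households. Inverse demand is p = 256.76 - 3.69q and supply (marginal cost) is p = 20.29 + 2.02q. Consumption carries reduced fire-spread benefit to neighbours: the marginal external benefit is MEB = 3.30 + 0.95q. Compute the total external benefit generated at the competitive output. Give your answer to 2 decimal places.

Market equilibrium (private): 20.29 + 2.02q = 256.76 - 3.69q → q_m = 41.4133.
Total external benefit = ∫₀^{q_m} (3.30 + 0.95q) dq = 3.30×41.4133 + ½×0.95×41.4133² = 951.3181.

951.32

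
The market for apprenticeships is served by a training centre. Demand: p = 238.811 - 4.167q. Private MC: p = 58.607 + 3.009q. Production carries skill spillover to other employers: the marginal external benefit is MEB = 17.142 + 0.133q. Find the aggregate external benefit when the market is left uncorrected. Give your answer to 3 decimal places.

Market equilibrium (private): 58.607 + 3.009q = 238.811 - 4.167q → q_m = 25.1120.
Total external benefit = ∫₀^{q_m} (17.142 + 0.133q) dq = 17.142×25.1120 + ½×0.133×25.1120² = 472.4056.

472.406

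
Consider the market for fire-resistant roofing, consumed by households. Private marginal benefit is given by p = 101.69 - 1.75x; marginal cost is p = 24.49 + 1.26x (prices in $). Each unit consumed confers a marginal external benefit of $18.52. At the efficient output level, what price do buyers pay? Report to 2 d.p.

Social marginal benefit = demand + MEB = 120.21 - 1.75x.
Set SMB = MC: 120.21 - 1.75x = 24.49 + 1.26x → x* = 31.8007.
Consumer price on the demand curve at x*: 101.69 − 1.75×31.8007 = 46.0388.

P = $46.04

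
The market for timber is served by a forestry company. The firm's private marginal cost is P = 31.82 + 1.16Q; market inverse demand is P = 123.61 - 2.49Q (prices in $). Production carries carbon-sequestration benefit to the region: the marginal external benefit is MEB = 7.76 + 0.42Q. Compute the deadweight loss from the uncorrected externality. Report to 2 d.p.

Market equilibrium (private): 31.82 + 1.16Q = 123.61 - 2.49Q → Q_m = 25.1479.
Social marginal cost = private MC − MEB = 24.06 + 0.74Q.
Set SMC = demand: 24.06 + 0.74Q = 123.61 - 2.49Q → Q* = 30.8204.
The welfare-loss triangle has base |Q_m − Q*| and height MEB(Q_m) (the vertical gap between SMC and demand is zero at Q* and MEB at Q_m).
DWL = ½ × 5.6725 × 18.3221 = 51.9661.

DWL = $51.97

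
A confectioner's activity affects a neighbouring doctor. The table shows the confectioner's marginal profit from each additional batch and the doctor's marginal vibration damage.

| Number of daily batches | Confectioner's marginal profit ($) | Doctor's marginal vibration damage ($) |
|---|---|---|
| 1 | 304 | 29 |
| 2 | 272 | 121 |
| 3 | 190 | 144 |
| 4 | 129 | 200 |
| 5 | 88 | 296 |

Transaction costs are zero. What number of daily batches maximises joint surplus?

Bargaining reaches the level where marginal profit last exceeds marginal vibration damage.
That holds through level 3 (190 ≥ 144) but not at 4 (129 < 200).

3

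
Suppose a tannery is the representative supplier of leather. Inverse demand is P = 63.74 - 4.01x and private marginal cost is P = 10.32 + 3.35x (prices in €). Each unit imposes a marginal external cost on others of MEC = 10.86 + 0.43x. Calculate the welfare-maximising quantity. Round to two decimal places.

x* = 5.46

Social marginal cost = private MC + MEC = 21.18 + 3.78x.
Set SMC = demand: 21.18 + 3.78x = 63.74 - 4.01x → x* = 5.4634.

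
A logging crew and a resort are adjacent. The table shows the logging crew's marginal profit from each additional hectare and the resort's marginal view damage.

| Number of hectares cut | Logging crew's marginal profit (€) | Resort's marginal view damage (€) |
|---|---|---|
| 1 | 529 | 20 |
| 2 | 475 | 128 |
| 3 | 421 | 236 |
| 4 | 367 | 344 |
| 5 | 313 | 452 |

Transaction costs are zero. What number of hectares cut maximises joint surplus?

Bargaining reaches the level where marginal profit last exceeds marginal view damage.
That holds through level 4 (367 ≥ 344) but not at 5 (313 < 452).

4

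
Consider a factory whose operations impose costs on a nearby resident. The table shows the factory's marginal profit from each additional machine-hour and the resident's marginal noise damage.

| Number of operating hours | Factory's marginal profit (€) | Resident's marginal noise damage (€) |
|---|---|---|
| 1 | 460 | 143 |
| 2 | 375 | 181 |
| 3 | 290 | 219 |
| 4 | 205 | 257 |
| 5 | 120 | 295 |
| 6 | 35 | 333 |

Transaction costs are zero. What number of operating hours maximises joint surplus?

Bargaining reaches the level where marginal profit last exceeds marginal noise damage.
That holds through level 3 (290 ≥ 219) but not at 4 (205 < 257).

3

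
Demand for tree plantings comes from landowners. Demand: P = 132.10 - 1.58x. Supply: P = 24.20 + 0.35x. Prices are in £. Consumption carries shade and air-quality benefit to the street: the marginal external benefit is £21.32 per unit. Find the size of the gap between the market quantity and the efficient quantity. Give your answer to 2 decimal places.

Market equilibrium (private): 24.20 + 0.35x = 132.10 - 1.58x → x_m = 55.9067.
Social marginal benefit = demand + MEB = 153.42 - 1.58x.
Set SMB = MC: 153.42 - 1.58x = 24.20 + 0.35x → x* = 66.9534.
Gap = |55.9067 − 66.9534| = 11.0467.

11.05 units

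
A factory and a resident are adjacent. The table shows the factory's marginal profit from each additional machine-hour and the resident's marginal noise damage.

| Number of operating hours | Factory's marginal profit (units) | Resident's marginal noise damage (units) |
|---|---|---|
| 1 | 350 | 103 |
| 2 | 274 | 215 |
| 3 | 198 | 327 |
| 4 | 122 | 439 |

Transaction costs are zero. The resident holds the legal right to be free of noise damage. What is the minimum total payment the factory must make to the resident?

Efficient level: marginal profit ≥ marginal noise damage through level 2, so k* = 2.
With the resident holding the right, the factory must at least compensate total damage at k*: 103 + 215 = 318.

318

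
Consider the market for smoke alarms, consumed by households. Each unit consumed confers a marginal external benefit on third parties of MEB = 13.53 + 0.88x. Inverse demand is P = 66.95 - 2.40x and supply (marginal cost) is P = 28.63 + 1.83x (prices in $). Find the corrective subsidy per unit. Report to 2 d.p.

subsidy = $27.15 per unit

Social marginal benefit = demand + MEB = 80.48 - 1.52x.
Set SMB = MC: 80.48 - 1.52x = 28.63 + 1.83x → x* = 15.4776.
The Pigouvian subsidy equals MEB at x*: 13.53 + 0.88×15.4776 = 27.1503.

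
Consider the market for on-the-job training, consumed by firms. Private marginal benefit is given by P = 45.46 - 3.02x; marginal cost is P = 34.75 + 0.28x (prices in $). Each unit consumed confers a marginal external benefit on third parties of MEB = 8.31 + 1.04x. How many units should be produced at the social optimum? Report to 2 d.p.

x* = 8.42

Social marginal benefit = demand + MEB = 53.77 - 1.98x.
Set SMB = MC: 53.77 - 1.98x = 34.75 + 0.28x → x* = 8.4159.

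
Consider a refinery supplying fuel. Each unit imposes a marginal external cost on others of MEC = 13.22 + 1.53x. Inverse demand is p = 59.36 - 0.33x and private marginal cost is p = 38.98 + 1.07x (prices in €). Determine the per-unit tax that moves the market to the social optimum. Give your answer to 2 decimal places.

Social marginal cost = private MC + MEC = 52.20 + 2.60x.
Set SMC = demand: 52.20 + 2.60x = 59.36 - 0.33x → x* = 2.4437.
The Pigouvian tax equals MEC at x*: 13.22 + 1.53×2.4437 = 16.9589.

tax = €16.96 per unit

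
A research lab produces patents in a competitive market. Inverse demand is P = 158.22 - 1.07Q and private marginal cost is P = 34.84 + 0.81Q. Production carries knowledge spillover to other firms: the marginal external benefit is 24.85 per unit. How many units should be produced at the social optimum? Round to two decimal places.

Social marginal cost = private MC − MEB = 9.99 + 0.81Q.
Set SMC = demand: 9.99 + 0.81Q = 158.22 - 1.07Q → Q* = 78.8457.

Q* = 78.85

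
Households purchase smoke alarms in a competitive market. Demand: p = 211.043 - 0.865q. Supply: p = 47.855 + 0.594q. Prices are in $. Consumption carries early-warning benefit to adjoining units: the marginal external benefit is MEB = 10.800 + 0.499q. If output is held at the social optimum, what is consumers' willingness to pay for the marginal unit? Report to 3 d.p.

P = $54.273

Social marginal benefit = demand + MEB = 221.843 - 0.366q.
Set SMB = MC: 221.843 - 0.366q = 47.855 + 0.594q → q* = 181.2375.
Consumer price on the demand curve at q*: 211.043 − 0.865×181.2375 = 54.2726.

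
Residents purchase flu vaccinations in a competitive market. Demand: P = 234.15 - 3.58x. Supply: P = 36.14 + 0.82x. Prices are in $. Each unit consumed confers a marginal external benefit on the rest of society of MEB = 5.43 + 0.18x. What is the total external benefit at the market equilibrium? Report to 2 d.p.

$426.63

Market equilibrium (private): 36.14 + 0.82x = 234.15 - 3.58x → x_m = 45.0023.
Total external benefit = ∫₀^{x_m} (5.43 + 0.18x) dx = 5.43×45.0023 + ½×0.18×45.0023² = 426.6311.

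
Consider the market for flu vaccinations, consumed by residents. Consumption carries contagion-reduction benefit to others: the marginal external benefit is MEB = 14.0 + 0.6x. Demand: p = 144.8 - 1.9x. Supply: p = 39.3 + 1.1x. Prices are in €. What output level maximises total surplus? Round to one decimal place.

Social marginal benefit = demand + MEB = 158.8 - 1.3x.
Set SMB = MC: 158.8 - 1.3x = 39.3 + 1.1x → x* = 49.7917.

x* = 49.8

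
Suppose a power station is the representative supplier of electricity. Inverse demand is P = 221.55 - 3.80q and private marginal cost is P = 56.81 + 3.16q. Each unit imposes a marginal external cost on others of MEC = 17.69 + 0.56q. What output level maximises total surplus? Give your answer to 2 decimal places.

q* = 19.55

Social marginal cost = private MC + MEC = 74.50 + 3.72q.
Set SMC = demand: 74.50 + 3.72q = 221.55 - 3.80q → q* = 19.5545.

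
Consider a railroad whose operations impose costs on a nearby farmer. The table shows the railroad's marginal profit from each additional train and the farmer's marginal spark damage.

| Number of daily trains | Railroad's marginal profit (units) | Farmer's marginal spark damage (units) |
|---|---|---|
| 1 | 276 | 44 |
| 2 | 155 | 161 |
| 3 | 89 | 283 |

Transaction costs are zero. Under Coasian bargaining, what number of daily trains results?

Bargaining reaches the level where marginal profit last exceeds marginal spark damage.
That holds through level 1 (276 ≥ 44) but not at 2 (155 < 161).

1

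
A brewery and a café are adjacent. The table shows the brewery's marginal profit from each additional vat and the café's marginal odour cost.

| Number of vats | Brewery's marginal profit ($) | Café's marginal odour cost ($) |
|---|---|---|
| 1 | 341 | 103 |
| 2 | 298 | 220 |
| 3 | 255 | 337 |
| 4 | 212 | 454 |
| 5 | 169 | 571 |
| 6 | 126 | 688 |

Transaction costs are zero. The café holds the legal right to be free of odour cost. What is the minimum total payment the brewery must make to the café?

$323

Efficient level: marginal profit ≥ marginal odour cost through level 2, so k* = 2.
With the café holding the right, the brewery must at least compensate total damage at k*: 103 + 220 = 323.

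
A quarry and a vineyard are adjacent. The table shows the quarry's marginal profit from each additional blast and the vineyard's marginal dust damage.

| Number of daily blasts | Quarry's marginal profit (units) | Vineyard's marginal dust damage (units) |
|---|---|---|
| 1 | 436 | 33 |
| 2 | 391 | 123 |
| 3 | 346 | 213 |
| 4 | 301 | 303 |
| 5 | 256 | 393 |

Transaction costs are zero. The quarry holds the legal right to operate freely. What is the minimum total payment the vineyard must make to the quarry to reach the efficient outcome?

557

Left alone the quarry would choose level 5 (marginal profit stays positive).
Efficient level: k* = 3 (marginal profit ≥ marginal dust damage through 3).
The vineyard must at least cover the quarry's forgone profit from cutting 5→3: 301 + 256 = 557.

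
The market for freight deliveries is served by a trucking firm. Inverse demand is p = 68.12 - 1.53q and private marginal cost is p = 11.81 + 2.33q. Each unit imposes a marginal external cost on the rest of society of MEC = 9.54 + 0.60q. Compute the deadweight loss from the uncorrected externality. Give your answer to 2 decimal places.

Market equilibrium (private): 11.81 + 2.33q = 68.12 - 1.53q → q_m = 14.5881.
Social marginal cost = private MC + MEC = 21.35 + 2.93q.
Set SMC = demand: 21.35 + 2.93q = 68.12 - 1.53q → q* = 10.4865.
Height of the DWL triangle at q_m is SMC(q_m) − demand(q_m) = MEC(q_m) = 18.2928.
DWL = ½ × 4.1016 × 18.2928 = 37.5149.

DWL = 37.51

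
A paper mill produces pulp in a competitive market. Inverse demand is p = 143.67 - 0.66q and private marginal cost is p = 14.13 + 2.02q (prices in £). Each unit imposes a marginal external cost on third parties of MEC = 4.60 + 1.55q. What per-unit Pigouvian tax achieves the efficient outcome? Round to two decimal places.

tax = £50.38 per unit

Social marginal cost = private MC + MEC = 18.73 + 3.57q.
Set SMC = demand: 18.73 + 3.57q = 143.67 - 0.66q → q* = 29.5366.
The Pigouvian tax equals MEC at q*: 4.60 + 1.55×29.5366 = 50.3817.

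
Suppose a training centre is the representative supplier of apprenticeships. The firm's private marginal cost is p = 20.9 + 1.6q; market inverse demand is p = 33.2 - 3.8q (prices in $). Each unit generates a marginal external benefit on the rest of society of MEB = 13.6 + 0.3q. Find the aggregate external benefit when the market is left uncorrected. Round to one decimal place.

$31.8

Market equilibrium (private): 20.9 + 1.6q = 33.2 - 3.8q → q_m = 2.2778.
Total external benefit = ∫₀^{q_m} (13.6 + 0.3q) dq = 13.6×2.2778 + ½×0.3×2.2778² = 31.7563.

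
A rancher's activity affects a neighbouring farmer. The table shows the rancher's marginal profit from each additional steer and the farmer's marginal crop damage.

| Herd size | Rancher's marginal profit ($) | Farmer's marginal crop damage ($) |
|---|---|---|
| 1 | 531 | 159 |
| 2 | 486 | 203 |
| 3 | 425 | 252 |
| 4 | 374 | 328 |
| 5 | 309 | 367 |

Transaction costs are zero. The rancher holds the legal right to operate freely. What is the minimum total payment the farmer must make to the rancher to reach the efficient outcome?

Left alone the rancher would choose level 5 (marginal profit stays positive).
Efficient level: k* = 4 (marginal profit ≥ marginal crop damage through 4).
The farmer must at least cover the rancher's forgone profit from cutting 5→4: 309 = 309.

$309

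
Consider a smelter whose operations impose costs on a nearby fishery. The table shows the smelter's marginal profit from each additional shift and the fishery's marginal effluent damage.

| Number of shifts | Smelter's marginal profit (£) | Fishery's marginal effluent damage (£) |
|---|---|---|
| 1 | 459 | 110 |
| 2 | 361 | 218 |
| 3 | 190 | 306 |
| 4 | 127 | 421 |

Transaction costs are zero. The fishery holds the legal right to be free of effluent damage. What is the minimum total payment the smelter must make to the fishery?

£328

Efficient level: marginal profit ≥ marginal effluent damage through level 2, so k* = 2.
With the fishery holding the right, the smelter must at least compensate total damage at k*: 110 + 218 = 328.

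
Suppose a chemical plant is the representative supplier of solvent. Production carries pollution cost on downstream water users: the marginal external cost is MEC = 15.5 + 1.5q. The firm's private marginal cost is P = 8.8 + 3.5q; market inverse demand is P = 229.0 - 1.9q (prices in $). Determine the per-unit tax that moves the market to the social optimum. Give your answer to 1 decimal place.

Social marginal cost = private MC + MEC = 24.3 + 5.0q.
Set SMC = demand: 24.3 + 5.0q = 229.0 - 1.9q → q* = 29.6667.
The Pigouvian tax equals MEC at q*: 15.5 + 1.5×29.6667 = 60.0001.

tax = $60.0 per unit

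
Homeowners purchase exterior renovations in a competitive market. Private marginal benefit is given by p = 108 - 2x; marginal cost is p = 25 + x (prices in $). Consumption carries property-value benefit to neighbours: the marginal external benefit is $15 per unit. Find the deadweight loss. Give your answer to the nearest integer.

DWL = $38

Market equilibrium (private): 25 + x = 108 - 2x → x_m = 27.6667.
Social marginal benefit = demand + MEB = 123 - 2x.
Set SMB = MC: 123 - 2x = 25 + x → x* = 32.6667.
The welfare-loss triangle has base |x_m − x*| and height MEB(x_m) (the vertical gap between SMB and MC is zero at x* and MEB at x_m).
DWL = ½ × 5.0000 × 15.0000 = 37.5000.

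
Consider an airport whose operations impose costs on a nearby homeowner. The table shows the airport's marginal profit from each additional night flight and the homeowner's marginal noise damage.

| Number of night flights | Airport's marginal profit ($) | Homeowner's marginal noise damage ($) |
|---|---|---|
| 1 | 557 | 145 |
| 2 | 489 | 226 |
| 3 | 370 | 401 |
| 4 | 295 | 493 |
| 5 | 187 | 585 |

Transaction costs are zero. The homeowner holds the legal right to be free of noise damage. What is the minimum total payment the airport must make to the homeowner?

Efficient level: marginal profit ≥ marginal noise damage through level 2, so k* = 2.
With the homeowner holding the right, the airport must at least compensate total damage at k*: 145 + 226 = 371.

$371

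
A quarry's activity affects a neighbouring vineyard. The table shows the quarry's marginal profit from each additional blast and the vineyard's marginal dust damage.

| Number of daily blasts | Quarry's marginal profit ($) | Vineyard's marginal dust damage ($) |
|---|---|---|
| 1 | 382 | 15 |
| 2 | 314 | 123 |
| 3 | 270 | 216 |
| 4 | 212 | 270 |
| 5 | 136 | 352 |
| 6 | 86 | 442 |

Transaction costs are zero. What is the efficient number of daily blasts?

Bargaining reaches the level where marginal profit last exceeds marginal dust damage.
That holds through level 3 (270 ≥ 216) but not at 4 (212 < 270).

3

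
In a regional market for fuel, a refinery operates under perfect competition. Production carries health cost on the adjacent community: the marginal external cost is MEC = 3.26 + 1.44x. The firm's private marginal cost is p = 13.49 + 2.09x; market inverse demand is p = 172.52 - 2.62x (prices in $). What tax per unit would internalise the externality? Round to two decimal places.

Social marginal cost = private MC + MEC = 16.75 + 3.53x.
Set SMC = demand: 16.75 + 3.53x = 172.52 - 2.62x → x* = 25.3285.
The Pigouvian tax equals MEC at x*: 3.26 + 1.44×25.3285 = 39.7330.

tax = $39.73 per unit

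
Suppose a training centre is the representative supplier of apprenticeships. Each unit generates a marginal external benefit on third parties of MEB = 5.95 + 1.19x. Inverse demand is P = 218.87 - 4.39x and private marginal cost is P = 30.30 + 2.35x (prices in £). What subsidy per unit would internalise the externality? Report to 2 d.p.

Social marginal cost = private MC − MEB = 24.35 + 1.16x.
Set SMC = demand: 24.35 + 1.16x = 218.87 - 4.39x → x* = 35.0486.
The Pigouvian subsidy equals MEB at x*: 5.95 + 1.19×35.0486 = 47.6578.

subsidy = £47.66 per unit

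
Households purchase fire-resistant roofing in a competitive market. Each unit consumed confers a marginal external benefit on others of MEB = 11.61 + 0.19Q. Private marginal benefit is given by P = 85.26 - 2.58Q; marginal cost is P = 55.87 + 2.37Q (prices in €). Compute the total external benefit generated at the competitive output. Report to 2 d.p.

€72.28

Market equilibrium (private): 55.87 + 2.37Q = 85.26 - 2.58Q → Q_m = 5.9374.
Total external benefit = ∫₀^{Q_m} (11.61 + 0.19Q) dQ = 11.61×5.9374 + ½×0.19×5.9374² = 72.2822.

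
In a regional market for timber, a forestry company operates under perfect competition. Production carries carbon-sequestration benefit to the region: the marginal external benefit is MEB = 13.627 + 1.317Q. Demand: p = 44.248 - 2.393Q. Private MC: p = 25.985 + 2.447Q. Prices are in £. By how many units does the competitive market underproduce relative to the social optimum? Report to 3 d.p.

Market equilibrium (private): 25.985 + 2.447Q = 44.248 - 2.393Q → Q_m = 3.7733.
Social marginal cost = private MC − MEB = 12.358 + 1.130Q.
Set SMC = demand: 12.358 + 1.130Q = 44.248 - 2.393Q → Q* = 9.0519.
Gap = |3.7733 − 9.0519| = 5.2786.

5.279 units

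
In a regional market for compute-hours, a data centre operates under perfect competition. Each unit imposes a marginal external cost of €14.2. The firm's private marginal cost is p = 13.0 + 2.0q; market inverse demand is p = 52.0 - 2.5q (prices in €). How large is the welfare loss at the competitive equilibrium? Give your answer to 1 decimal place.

Market equilibrium (private): 13.0 + 2.0q = 52.0 - 2.5q → q_m = 8.6667.
Social marginal cost = private MC + MEC = 27.2 + 2.0q.
Set SMC = demand: 27.2 + 2.0q = 52.0 - 2.5q → q* = 5.5111.
The welfare-loss triangle has base |q_m − q*| and height MEC(q_m) (the vertical gap between SMC and demand is zero at q* and MEC at q_m).
DWL = ½ × 3.1556 × 14.2000 = 22.4048.

DWL = €22.4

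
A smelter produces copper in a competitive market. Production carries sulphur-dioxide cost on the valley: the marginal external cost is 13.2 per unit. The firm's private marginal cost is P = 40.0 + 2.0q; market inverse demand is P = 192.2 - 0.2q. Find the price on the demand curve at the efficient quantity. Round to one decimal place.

Social marginal cost = private MC + MEC = 53.2 + 2.0q.
Set SMC = demand: 53.2 + 2.0q = 192.2 - 0.2q → q* = 63.1818.
Consumer price on the demand curve at q*: 192.2 − 0.2×63.1818 = 179.5636.

P = 179.6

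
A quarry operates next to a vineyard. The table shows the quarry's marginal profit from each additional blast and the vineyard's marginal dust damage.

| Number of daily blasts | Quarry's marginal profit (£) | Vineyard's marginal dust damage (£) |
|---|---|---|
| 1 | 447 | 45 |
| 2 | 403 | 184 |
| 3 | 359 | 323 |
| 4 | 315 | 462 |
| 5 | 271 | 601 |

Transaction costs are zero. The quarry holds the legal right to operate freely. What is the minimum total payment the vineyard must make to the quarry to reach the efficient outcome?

Left alone the quarry would choose level 5 (marginal profit stays positive).
Efficient level: k* = 3 (marginal profit ≥ marginal dust damage through 3).
The vineyard must at least cover the quarry's forgone profit from cutting 5→3: 315 + 271 = 586.

£586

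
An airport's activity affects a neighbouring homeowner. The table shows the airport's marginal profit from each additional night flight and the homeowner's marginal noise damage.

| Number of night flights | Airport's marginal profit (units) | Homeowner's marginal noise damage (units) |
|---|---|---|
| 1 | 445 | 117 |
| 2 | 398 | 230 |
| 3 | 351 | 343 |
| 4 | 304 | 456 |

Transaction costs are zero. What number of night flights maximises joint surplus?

Bargaining reaches the level where marginal profit last exceeds marginal noise damage.
That holds through level 3 (351 ≥ 343) but not at 4 (304 < 456).

3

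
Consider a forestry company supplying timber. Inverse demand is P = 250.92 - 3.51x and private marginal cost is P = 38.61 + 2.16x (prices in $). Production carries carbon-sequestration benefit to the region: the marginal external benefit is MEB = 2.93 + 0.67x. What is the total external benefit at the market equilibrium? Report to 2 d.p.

$579.41

Market equilibrium (private): 38.61 + 2.16x = 250.92 - 3.51x → x_m = 37.4444.
Total external benefit = ∫₀^{x_m} (2.93 + 0.67x) dx = 2.93×37.4444 + ½×0.67×37.4444² = 579.4099.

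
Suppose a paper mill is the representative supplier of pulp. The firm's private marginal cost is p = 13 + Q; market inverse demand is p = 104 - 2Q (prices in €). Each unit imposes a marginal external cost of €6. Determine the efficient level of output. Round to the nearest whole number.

Social marginal cost = private MC + MEC = 19 + Q.
Set SMC = demand: 19 + Q = 104 - 2Q → Q* = 28.3333.

Q* = 28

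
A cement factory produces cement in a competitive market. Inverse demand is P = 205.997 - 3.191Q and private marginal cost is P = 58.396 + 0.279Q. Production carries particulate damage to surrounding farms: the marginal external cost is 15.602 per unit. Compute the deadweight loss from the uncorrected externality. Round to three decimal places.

DWL = 35.075

Market equilibrium (private): 58.396 + 0.279Q = 205.997 - 3.191Q → Q_m = 42.5363.
Social marginal cost = private MC + MEC = 73.998 + 0.279Q.
Set SMC = demand: 73.998 + 0.279Q = 205.997 - 3.191Q → Q* = 38.0401.
The loss is the area between SMC and demand from Q* to Q_m; with linear curves that's a triangle of height MEC(Q_m).
DWL = ½ × 4.4962 × 15.6020 = 35.0749.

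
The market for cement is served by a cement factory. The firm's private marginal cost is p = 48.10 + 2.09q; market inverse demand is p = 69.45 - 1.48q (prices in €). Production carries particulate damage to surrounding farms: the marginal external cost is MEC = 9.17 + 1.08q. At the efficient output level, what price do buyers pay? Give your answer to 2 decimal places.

P = €65.57

Social marginal cost = private MC + MEC = 57.27 + 3.17q.
Set SMC = demand: 57.27 + 3.17q = 69.45 - 1.48q → q* = 2.6194.
Consumer price on the demand curve at q*: 69.45 − 1.48×2.6194 = 65.5733.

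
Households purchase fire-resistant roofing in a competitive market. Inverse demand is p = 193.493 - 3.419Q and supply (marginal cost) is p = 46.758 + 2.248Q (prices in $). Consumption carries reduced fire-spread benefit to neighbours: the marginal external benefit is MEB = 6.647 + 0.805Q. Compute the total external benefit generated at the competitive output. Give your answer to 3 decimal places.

$441.963

Market equilibrium (private): 46.758 + 2.248Q = 193.493 - 3.419Q → Q_m = 25.8929.
Total external benefit = ∫₀^{Q_m} (6.647 + 0.805Q) dQ = 6.647×25.8929 + ½×0.805×25.8929² = 441.9631.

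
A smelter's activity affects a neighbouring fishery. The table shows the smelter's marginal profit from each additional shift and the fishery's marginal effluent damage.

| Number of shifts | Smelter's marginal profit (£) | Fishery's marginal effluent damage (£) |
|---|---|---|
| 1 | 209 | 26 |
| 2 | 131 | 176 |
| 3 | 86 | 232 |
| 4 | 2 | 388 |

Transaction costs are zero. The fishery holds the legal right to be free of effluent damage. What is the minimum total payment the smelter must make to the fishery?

Efficient level: marginal profit ≥ marginal effluent damage through level 1, so k* = 1.
With the fishery holding the right, the smelter must at least compensate total damage at k*: 26 = 26.

£26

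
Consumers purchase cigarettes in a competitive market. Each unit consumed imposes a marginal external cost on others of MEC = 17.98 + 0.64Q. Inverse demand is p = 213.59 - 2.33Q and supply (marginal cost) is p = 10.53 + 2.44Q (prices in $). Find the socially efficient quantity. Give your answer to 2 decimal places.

Social marginal benefit = demand − MEC = 195.61 - 2.97Q.
Set SMB = MC: 195.61 - 2.97Q = 10.53 + 2.44Q → Q* = 34.2107.

Q* = 34.21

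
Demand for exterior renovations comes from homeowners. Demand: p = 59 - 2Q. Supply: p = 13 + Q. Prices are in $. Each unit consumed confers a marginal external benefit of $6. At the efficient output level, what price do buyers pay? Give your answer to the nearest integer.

P = $24

Social marginal benefit = demand + MEB = 65 - 2Q.
Set SMB = MC: 65 - 2Q = 13 + Q → Q* = 17.3333.
Consumer price on the demand curve at Q*: 59 − 2×17.3333 = 24.3334.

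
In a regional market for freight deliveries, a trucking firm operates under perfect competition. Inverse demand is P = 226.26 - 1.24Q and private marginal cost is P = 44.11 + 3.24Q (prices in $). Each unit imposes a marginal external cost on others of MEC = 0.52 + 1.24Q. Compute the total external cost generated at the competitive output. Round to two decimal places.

$1046.07

Market equilibrium (private): 44.11 + 3.24Q = 226.26 - 1.24Q → Q_m = 40.6585.
Total external cost = ∫₀^{Q_m} (0.52 + 1.24Q) dQ = 0.52×40.6585 + ½×1.24×40.6585² = 1046.0729.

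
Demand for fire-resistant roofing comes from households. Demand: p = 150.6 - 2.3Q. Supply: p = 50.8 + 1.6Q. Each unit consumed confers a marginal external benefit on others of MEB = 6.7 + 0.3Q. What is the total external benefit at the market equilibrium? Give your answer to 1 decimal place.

Market equilibrium (private): 50.8 + 1.6Q = 150.6 - 2.3Q → Q_m = 25.5897.
Total external benefit = ∫₀^{Q_m} (6.7 + 0.3Q) dQ = 6.7×25.5897 + ½×0.3×25.5897² = 269.6759.

269.7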